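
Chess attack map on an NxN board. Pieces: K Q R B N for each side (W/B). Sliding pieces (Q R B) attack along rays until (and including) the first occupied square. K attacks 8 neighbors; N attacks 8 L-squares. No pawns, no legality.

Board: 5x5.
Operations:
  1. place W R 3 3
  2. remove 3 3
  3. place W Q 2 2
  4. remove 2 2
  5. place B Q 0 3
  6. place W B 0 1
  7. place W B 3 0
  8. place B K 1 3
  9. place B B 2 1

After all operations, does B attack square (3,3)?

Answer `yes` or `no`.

Op 1: place WR@(3,3)
Op 2: remove (3,3)
Op 3: place WQ@(2,2)
Op 4: remove (2,2)
Op 5: place BQ@(0,3)
Op 6: place WB@(0,1)
Op 7: place WB@(3,0)
Op 8: place BK@(1,3)
Op 9: place BB@(2,1)
Per-piece attacks for B:
  BQ@(0,3): attacks (0,4) (0,2) (0,1) (1,3) (1,4) (1,2) (2,1) [ray(0,-1) blocked at (0,1); ray(1,0) blocked at (1,3); ray(1,-1) blocked at (2,1)]
  BK@(1,3): attacks (1,4) (1,2) (2,3) (0,3) (2,4) (2,2) (0,4) (0,2)
  BB@(2,1): attacks (3,2) (4,3) (3,0) (1,2) (0,3) (1,0) [ray(1,-1) blocked at (3,0); ray(-1,1) blocked at (0,3)]
B attacks (3,3): no

Answer: no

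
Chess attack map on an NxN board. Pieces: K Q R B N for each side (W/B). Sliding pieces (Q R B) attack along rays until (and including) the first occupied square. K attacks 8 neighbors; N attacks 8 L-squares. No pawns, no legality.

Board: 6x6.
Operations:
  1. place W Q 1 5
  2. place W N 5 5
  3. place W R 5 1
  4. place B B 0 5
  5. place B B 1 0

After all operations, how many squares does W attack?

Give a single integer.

Op 1: place WQ@(1,5)
Op 2: place WN@(5,5)
Op 3: place WR@(5,1)
Op 4: place BB@(0,5)
Op 5: place BB@(1,0)
Per-piece attacks for W:
  WQ@(1,5): attacks (1,4) (1,3) (1,2) (1,1) (1,0) (2,5) (3,5) (4,5) (5,5) (0,5) (2,4) (3,3) (4,2) (5,1) (0,4) [ray(0,-1) blocked at (1,0); ray(1,0) blocked at (5,5); ray(-1,0) blocked at (0,5); ray(1,-1) blocked at (5,1)]
  WR@(5,1): attacks (5,2) (5,3) (5,4) (5,5) (5,0) (4,1) (3,1) (2,1) (1,1) (0,1) [ray(0,1) blocked at (5,5)]
  WN@(5,5): attacks (4,3) (3,4)
Union (25 distinct): (0,1) (0,4) (0,5) (1,0) (1,1) (1,2) (1,3) (1,4) (2,1) (2,4) (2,5) (3,1) (3,3) (3,4) (3,5) (4,1) (4,2) (4,3) (4,5) (5,0) (5,1) (5,2) (5,3) (5,4) (5,5)

Answer: 25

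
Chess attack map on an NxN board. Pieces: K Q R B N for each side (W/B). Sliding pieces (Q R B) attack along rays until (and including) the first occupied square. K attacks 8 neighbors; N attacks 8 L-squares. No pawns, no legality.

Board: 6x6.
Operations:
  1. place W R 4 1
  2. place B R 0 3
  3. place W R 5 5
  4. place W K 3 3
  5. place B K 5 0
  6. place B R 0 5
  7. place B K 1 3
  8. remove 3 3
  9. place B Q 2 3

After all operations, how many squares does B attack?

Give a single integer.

Answer: 27

Derivation:
Op 1: place WR@(4,1)
Op 2: place BR@(0,3)
Op 3: place WR@(5,5)
Op 4: place WK@(3,3)
Op 5: place BK@(5,0)
Op 6: place BR@(0,5)
Op 7: place BK@(1,3)
Op 8: remove (3,3)
Op 9: place BQ@(2,3)
Per-piece attacks for B:
  BR@(0,3): attacks (0,4) (0,5) (0,2) (0,1) (0,0) (1,3) [ray(0,1) blocked at (0,5); ray(1,0) blocked at (1,3)]
  BR@(0,5): attacks (0,4) (0,3) (1,5) (2,5) (3,5) (4,5) (5,5) [ray(0,-1) blocked at (0,3); ray(1,0) blocked at (5,5)]
  BK@(1,3): attacks (1,4) (1,2) (2,3) (0,3) (2,4) (2,2) (0,4) (0,2)
  BQ@(2,3): attacks (2,4) (2,5) (2,2) (2,1) (2,0) (3,3) (4,3) (5,3) (1,3) (3,4) (4,5) (3,2) (4,1) (1,4) (0,5) (1,2) (0,1) [ray(-1,0) blocked at (1,3); ray(1,-1) blocked at (4,1); ray(-1,1) blocked at (0,5)]
  BK@(5,0): attacks (5,1) (4,0) (4,1)
Union (27 distinct): (0,0) (0,1) (0,2) (0,3) (0,4) (0,5) (1,2) (1,3) (1,4) (1,5) (2,0) (2,1) (2,2) (2,3) (2,4) (2,5) (3,2) (3,3) (3,4) (3,5) (4,0) (4,1) (4,3) (4,5) (5,1) (5,3) (5,5)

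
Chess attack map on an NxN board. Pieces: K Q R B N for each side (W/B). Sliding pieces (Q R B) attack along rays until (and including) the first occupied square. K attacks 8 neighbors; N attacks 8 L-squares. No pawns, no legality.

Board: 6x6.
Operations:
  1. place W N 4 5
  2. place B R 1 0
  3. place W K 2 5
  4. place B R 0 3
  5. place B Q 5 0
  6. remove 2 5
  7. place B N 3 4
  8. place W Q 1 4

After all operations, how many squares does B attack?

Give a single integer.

Op 1: place WN@(4,5)
Op 2: place BR@(1,0)
Op 3: place WK@(2,5)
Op 4: place BR@(0,3)
Op 5: place BQ@(5,0)
Op 6: remove (2,5)
Op 7: place BN@(3,4)
Op 8: place WQ@(1,4)
Per-piece attacks for B:
  BR@(0,3): attacks (0,4) (0,5) (0,2) (0,1) (0,0) (1,3) (2,3) (3,3) (4,3) (5,3)
  BR@(1,0): attacks (1,1) (1,2) (1,3) (1,4) (2,0) (3,0) (4,0) (5,0) (0,0) [ray(0,1) blocked at (1,4); ray(1,0) blocked at (5,0)]
  BN@(3,4): attacks (5,5) (1,5) (4,2) (5,3) (2,2) (1,3)
  BQ@(5,0): attacks (5,1) (5,2) (5,3) (5,4) (5,5) (4,0) (3,0) (2,0) (1,0) (4,1) (3,2) (2,3) (1,4) [ray(-1,0) blocked at (1,0); ray(-1,1) blocked at (1,4)]
Union (27 distinct): (0,0) (0,1) (0,2) (0,4) (0,5) (1,0) (1,1) (1,2) (1,3) (1,4) (1,5) (2,0) (2,2) (2,3) (3,0) (3,2) (3,3) (4,0) (4,1) (4,2) (4,3) (5,0) (5,1) (5,2) (5,3) (5,4) (5,5)

Answer: 27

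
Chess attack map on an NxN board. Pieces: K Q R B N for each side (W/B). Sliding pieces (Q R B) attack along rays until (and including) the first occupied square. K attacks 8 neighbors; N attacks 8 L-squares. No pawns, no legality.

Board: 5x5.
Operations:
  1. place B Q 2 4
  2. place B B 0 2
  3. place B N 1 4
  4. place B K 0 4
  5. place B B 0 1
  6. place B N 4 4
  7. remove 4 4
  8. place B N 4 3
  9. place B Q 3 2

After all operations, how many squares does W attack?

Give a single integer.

Op 1: place BQ@(2,4)
Op 2: place BB@(0,2)
Op 3: place BN@(1,4)
Op 4: place BK@(0,4)
Op 5: place BB@(0,1)
Op 6: place BN@(4,4)
Op 7: remove (4,4)
Op 8: place BN@(4,3)
Op 9: place BQ@(3,2)
Per-piece attacks for W:
Union (0 distinct): (none)

Answer: 0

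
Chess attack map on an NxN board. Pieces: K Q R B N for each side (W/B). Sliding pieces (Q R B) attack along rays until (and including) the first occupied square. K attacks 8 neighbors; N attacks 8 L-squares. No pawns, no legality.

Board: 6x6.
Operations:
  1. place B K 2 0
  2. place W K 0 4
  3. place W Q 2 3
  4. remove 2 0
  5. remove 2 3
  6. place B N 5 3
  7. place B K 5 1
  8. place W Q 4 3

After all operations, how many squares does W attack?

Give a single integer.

Answer: 20

Derivation:
Op 1: place BK@(2,0)
Op 2: place WK@(0,4)
Op 3: place WQ@(2,3)
Op 4: remove (2,0)
Op 5: remove (2,3)
Op 6: place BN@(5,3)
Op 7: place BK@(5,1)
Op 8: place WQ@(4,3)
Per-piece attacks for W:
  WK@(0,4): attacks (0,5) (0,3) (1,4) (1,5) (1,3)
  WQ@(4,3): attacks (4,4) (4,5) (4,2) (4,1) (4,0) (5,3) (3,3) (2,3) (1,3) (0,3) (5,4) (5,2) (3,4) (2,5) (3,2) (2,1) (1,0) [ray(1,0) blocked at (5,3)]
Union (20 distinct): (0,3) (0,5) (1,0) (1,3) (1,4) (1,5) (2,1) (2,3) (2,5) (3,2) (3,3) (3,4) (4,0) (4,1) (4,2) (4,4) (4,5) (5,2) (5,3) (5,4)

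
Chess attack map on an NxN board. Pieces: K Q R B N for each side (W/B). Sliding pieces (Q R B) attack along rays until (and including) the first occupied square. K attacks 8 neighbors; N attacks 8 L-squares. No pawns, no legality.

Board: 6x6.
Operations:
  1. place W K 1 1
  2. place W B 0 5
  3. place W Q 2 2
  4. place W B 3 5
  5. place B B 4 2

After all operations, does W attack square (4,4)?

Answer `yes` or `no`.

Op 1: place WK@(1,1)
Op 2: place WB@(0,5)
Op 3: place WQ@(2,2)
Op 4: place WB@(3,5)
Op 5: place BB@(4,2)
Per-piece attacks for W:
  WB@(0,5): attacks (1,4) (2,3) (3,2) (4,1) (5,0)
  WK@(1,1): attacks (1,2) (1,0) (2,1) (0,1) (2,2) (2,0) (0,2) (0,0)
  WQ@(2,2): attacks (2,3) (2,4) (2,5) (2,1) (2,0) (3,2) (4,2) (1,2) (0,2) (3,3) (4,4) (5,5) (3,1) (4,0) (1,3) (0,4) (1,1) [ray(1,0) blocked at (4,2); ray(-1,-1) blocked at (1,1)]
  WB@(3,5): attacks (4,4) (5,3) (2,4) (1,3) (0,2)
W attacks (4,4): yes

Answer: yes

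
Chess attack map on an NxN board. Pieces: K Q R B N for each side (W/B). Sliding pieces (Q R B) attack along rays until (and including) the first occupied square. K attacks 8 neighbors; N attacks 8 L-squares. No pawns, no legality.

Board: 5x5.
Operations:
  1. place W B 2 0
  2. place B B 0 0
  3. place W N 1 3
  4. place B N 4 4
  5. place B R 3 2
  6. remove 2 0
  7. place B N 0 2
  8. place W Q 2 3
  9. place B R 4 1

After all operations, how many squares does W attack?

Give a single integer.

Op 1: place WB@(2,0)
Op 2: place BB@(0,0)
Op 3: place WN@(1,3)
Op 4: place BN@(4,4)
Op 5: place BR@(3,2)
Op 6: remove (2,0)
Op 7: place BN@(0,2)
Op 8: place WQ@(2,3)
Op 9: place BR@(4,1)
Per-piece attacks for W:
  WN@(1,3): attacks (3,4) (2,1) (3,2) (0,1)
  WQ@(2,3): attacks (2,4) (2,2) (2,1) (2,0) (3,3) (4,3) (1,3) (3,4) (3,2) (1,4) (1,2) (0,1) [ray(-1,0) blocked at (1,3); ray(1,-1) blocked at (3,2)]
Union (12 distinct): (0,1) (1,2) (1,3) (1,4) (2,0) (2,1) (2,2) (2,4) (3,2) (3,3) (3,4) (4,3)

Answer: 12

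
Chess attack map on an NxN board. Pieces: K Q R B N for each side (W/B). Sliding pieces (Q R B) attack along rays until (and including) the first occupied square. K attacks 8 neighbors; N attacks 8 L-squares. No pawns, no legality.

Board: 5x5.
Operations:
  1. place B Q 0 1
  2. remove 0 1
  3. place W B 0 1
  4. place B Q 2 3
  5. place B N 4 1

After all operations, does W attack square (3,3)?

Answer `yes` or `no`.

Op 1: place BQ@(0,1)
Op 2: remove (0,1)
Op 3: place WB@(0,1)
Op 4: place BQ@(2,3)
Op 5: place BN@(4,1)
Per-piece attacks for W:
  WB@(0,1): attacks (1,2) (2,3) (1,0) [ray(1,1) blocked at (2,3)]
W attacks (3,3): no

Answer: no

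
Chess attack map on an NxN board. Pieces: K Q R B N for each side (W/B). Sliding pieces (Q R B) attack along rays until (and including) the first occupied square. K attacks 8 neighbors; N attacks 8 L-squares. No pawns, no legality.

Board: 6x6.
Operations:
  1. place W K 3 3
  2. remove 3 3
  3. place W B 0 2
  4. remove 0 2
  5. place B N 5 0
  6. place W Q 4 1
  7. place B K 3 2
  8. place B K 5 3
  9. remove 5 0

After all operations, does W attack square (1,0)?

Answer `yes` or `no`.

Answer: no

Derivation:
Op 1: place WK@(3,3)
Op 2: remove (3,3)
Op 3: place WB@(0,2)
Op 4: remove (0,2)
Op 5: place BN@(5,0)
Op 6: place WQ@(4,1)
Op 7: place BK@(3,2)
Op 8: place BK@(5,3)
Op 9: remove (5,0)
Per-piece attacks for W:
  WQ@(4,1): attacks (4,2) (4,3) (4,4) (4,5) (4,0) (5,1) (3,1) (2,1) (1,1) (0,1) (5,2) (5,0) (3,2) (3,0) [ray(-1,1) blocked at (3,2)]
W attacks (1,0): no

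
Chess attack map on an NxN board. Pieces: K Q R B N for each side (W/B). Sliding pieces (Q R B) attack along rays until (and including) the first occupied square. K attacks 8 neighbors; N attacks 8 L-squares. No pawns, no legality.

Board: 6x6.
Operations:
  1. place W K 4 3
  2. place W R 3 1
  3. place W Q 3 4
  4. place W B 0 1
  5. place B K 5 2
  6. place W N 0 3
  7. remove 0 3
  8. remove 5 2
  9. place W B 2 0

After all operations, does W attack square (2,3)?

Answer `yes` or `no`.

Op 1: place WK@(4,3)
Op 2: place WR@(3,1)
Op 3: place WQ@(3,4)
Op 4: place WB@(0,1)
Op 5: place BK@(5,2)
Op 6: place WN@(0,3)
Op 7: remove (0,3)
Op 8: remove (5,2)
Op 9: place WB@(2,0)
Per-piece attacks for W:
  WB@(0,1): attacks (1,2) (2,3) (3,4) (1,0) [ray(1,1) blocked at (3,4)]
  WB@(2,0): attacks (3,1) (1,1) (0,2) [ray(1,1) blocked at (3,1)]
  WR@(3,1): attacks (3,2) (3,3) (3,4) (3,0) (4,1) (5,1) (2,1) (1,1) (0,1) [ray(0,1) blocked at (3,4); ray(-1,0) blocked at (0,1)]
  WQ@(3,4): attacks (3,5) (3,3) (3,2) (3,1) (4,4) (5,4) (2,4) (1,4) (0,4) (4,5) (4,3) (2,5) (2,3) (1,2) (0,1) [ray(0,-1) blocked at (3,1); ray(1,-1) blocked at (4,3); ray(-1,-1) blocked at (0,1)]
  WK@(4,3): attacks (4,4) (4,2) (5,3) (3,3) (5,4) (5,2) (3,4) (3,2)
W attacks (2,3): yes

Answer: yes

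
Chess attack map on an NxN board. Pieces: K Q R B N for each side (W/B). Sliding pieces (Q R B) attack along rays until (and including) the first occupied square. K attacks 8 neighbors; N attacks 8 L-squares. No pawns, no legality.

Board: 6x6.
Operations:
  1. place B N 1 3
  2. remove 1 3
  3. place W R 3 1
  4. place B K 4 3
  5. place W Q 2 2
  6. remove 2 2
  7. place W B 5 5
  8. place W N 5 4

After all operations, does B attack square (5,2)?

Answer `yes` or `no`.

Answer: yes

Derivation:
Op 1: place BN@(1,3)
Op 2: remove (1,3)
Op 3: place WR@(3,1)
Op 4: place BK@(4,3)
Op 5: place WQ@(2,2)
Op 6: remove (2,2)
Op 7: place WB@(5,5)
Op 8: place WN@(5,4)
Per-piece attacks for B:
  BK@(4,3): attacks (4,4) (4,2) (5,3) (3,3) (5,4) (5,2) (3,4) (3,2)
B attacks (5,2): yes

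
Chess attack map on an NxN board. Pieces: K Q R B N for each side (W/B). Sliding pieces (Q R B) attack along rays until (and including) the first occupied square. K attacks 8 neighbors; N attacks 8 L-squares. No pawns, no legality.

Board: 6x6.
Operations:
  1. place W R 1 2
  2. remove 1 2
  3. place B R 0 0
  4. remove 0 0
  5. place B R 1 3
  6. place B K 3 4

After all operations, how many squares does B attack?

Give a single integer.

Answer: 15

Derivation:
Op 1: place WR@(1,2)
Op 2: remove (1,2)
Op 3: place BR@(0,0)
Op 4: remove (0,0)
Op 5: place BR@(1,3)
Op 6: place BK@(3,4)
Per-piece attacks for B:
  BR@(1,3): attacks (1,4) (1,5) (1,2) (1,1) (1,0) (2,3) (3,3) (4,3) (5,3) (0,3)
  BK@(3,4): attacks (3,5) (3,3) (4,4) (2,4) (4,5) (4,3) (2,5) (2,3)
Union (15 distinct): (0,3) (1,0) (1,1) (1,2) (1,4) (1,5) (2,3) (2,4) (2,5) (3,3) (3,5) (4,3) (4,4) (4,5) (5,3)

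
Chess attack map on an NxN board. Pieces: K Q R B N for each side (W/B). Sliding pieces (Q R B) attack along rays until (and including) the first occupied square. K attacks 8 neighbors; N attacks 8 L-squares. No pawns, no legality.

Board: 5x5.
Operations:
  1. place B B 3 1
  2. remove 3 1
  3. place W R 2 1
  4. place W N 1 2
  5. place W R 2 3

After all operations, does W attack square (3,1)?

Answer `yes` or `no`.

Op 1: place BB@(3,1)
Op 2: remove (3,1)
Op 3: place WR@(2,1)
Op 4: place WN@(1,2)
Op 5: place WR@(2,3)
Per-piece attacks for W:
  WN@(1,2): attacks (2,4) (3,3) (0,4) (2,0) (3,1) (0,0)
  WR@(2,1): attacks (2,2) (2,3) (2,0) (3,1) (4,1) (1,1) (0,1) [ray(0,1) blocked at (2,3)]
  WR@(2,3): attacks (2,4) (2,2) (2,1) (3,3) (4,3) (1,3) (0,3) [ray(0,-1) blocked at (2,1)]
W attacks (3,1): yes

Answer: yes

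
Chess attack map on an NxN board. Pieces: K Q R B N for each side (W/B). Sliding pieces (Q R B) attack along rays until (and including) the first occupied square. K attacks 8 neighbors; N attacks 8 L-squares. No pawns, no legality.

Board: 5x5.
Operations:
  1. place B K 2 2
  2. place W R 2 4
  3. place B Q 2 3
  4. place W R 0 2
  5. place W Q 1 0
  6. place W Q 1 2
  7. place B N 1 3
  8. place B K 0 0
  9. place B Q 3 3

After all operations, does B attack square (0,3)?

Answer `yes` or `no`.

Answer: no

Derivation:
Op 1: place BK@(2,2)
Op 2: place WR@(2,4)
Op 3: place BQ@(2,3)
Op 4: place WR@(0,2)
Op 5: place WQ@(1,0)
Op 6: place WQ@(1,2)
Op 7: place BN@(1,3)
Op 8: place BK@(0,0)
Op 9: place BQ@(3,3)
Per-piece attacks for B:
  BK@(0,0): attacks (0,1) (1,0) (1,1)
  BN@(1,3): attacks (3,4) (2,1) (3,2) (0,1)
  BK@(2,2): attacks (2,3) (2,1) (3,2) (1,2) (3,3) (3,1) (1,3) (1,1)
  BQ@(2,3): attacks (2,4) (2,2) (3,3) (1,3) (3,4) (3,2) (4,1) (1,4) (1,2) [ray(0,1) blocked at (2,4); ray(0,-1) blocked at (2,2); ray(1,0) blocked at (3,3); ray(-1,0) blocked at (1,3); ray(-1,-1) blocked at (1,2)]
  BQ@(3,3): attacks (3,4) (3,2) (3,1) (3,0) (4,3) (2,3) (4,4) (4,2) (2,4) (2,2) [ray(-1,0) blocked at (2,3); ray(-1,1) blocked at (2,4); ray(-1,-1) blocked at (2,2)]
B attacks (0,3): no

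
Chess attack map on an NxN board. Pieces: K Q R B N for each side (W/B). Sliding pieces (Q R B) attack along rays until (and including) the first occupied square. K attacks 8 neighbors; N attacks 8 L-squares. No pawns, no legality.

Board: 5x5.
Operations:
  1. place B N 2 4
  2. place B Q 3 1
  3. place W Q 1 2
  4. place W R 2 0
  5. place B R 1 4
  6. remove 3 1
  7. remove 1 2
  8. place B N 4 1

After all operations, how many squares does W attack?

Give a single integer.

Answer: 8

Derivation:
Op 1: place BN@(2,4)
Op 2: place BQ@(3,1)
Op 3: place WQ@(1,2)
Op 4: place WR@(2,0)
Op 5: place BR@(1,4)
Op 6: remove (3,1)
Op 7: remove (1,2)
Op 8: place BN@(4,1)
Per-piece attacks for W:
  WR@(2,0): attacks (2,1) (2,2) (2,3) (2,4) (3,0) (4,0) (1,0) (0,0) [ray(0,1) blocked at (2,4)]
Union (8 distinct): (0,0) (1,0) (2,1) (2,2) (2,3) (2,4) (3,0) (4,0)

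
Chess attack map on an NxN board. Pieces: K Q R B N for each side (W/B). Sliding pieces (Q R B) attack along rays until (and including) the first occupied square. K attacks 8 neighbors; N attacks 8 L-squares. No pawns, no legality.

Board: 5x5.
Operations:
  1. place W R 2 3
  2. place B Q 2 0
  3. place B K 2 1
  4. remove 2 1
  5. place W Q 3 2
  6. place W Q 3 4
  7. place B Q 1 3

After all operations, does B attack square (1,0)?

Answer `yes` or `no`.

Op 1: place WR@(2,3)
Op 2: place BQ@(2,0)
Op 3: place BK@(2,1)
Op 4: remove (2,1)
Op 5: place WQ@(3,2)
Op 6: place WQ@(3,4)
Op 7: place BQ@(1,3)
Per-piece attacks for B:
  BQ@(1,3): attacks (1,4) (1,2) (1,1) (1,0) (2,3) (0,3) (2,4) (2,2) (3,1) (4,0) (0,4) (0,2) [ray(1,0) blocked at (2,3)]
  BQ@(2,0): attacks (2,1) (2,2) (2,3) (3,0) (4,0) (1,0) (0,0) (3,1) (4,2) (1,1) (0,2) [ray(0,1) blocked at (2,3)]
B attacks (1,0): yes

Answer: yes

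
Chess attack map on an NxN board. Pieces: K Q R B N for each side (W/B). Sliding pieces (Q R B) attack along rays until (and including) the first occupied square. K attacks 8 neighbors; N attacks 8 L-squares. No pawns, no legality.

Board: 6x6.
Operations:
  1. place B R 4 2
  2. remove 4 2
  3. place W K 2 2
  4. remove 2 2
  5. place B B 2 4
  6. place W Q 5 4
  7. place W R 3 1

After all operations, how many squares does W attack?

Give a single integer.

Answer: 19

Derivation:
Op 1: place BR@(4,2)
Op 2: remove (4,2)
Op 3: place WK@(2,2)
Op 4: remove (2,2)
Op 5: place BB@(2,4)
Op 6: place WQ@(5,4)
Op 7: place WR@(3,1)
Per-piece attacks for W:
  WR@(3,1): attacks (3,2) (3,3) (3,4) (3,5) (3,0) (4,1) (5,1) (2,1) (1,1) (0,1)
  WQ@(5,4): attacks (5,5) (5,3) (5,2) (5,1) (5,0) (4,4) (3,4) (2,4) (4,5) (4,3) (3,2) (2,1) (1,0) [ray(-1,0) blocked at (2,4)]
Union (19 distinct): (0,1) (1,0) (1,1) (2,1) (2,4) (3,0) (3,2) (3,3) (3,4) (3,5) (4,1) (4,3) (4,4) (4,5) (5,0) (5,1) (5,2) (5,3) (5,5)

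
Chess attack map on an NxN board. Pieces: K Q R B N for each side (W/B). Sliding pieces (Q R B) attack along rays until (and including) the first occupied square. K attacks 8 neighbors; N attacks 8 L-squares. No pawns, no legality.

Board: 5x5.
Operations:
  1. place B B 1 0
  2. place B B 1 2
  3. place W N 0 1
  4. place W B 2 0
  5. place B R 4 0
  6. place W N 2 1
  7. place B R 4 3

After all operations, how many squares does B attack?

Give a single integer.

Op 1: place BB@(1,0)
Op 2: place BB@(1,2)
Op 3: place WN@(0,1)
Op 4: place WB@(2,0)
Op 5: place BR@(4,0)
Op 6: place WN@(2,1)
Op 7: place BR@(4,3)
Per-piece attacks for B:
  BB@(1,0): attacks (2,1) (0,1) [ray(1,1) blocked at (2,1); ray(-1,1) blocked at (0,1)]
  BB@(1,2): attacks (2,3) (3,4) (2,1) (0,3) (0,1) [ray(1,-1) blocked at (2,1); ray(-1,-1) blocked at (0,1)]
  BR@(4,0): attacks (4,1) (4,2) (4,3) (3,0) (2,0) [ray(0,1) blocked at (4,3); ray(-1,0) blocked at (2,0)]
  BR@(4,3): attacks (4,4) (4,2) (4,1) (4,0) (3,3) (2,3) (1,3) (0,3) [ray(0,-1) blocked at (4,0)]
Union (14 distinct): (0,1) (0,3) (1,3) (2,0) (2,1) (2,3) (3,0) (3,3) (3,4) (4,0) (4,1) (4,2) (4,3) (4,4)

Answer: 14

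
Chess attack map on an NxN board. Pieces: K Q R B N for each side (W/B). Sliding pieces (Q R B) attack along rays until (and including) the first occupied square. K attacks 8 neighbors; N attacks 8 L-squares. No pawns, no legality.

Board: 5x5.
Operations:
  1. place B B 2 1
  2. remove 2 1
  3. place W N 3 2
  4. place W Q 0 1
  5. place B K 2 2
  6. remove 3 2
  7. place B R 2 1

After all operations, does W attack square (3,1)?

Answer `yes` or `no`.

Op 1: place BB@(2,1)
Op 2: remove (2,1)
Op 3: place WN@(3,2)
Op 4: place WQ@(0,1)
Op 5: place BK@(2,2)
Op 6: remove (3,2)
Op 7: place BR@(2,1)
Per-piece attacks for W:
  WQ@(0,1): attacks (0,2) (0,3) (0,4) (0,0) (1,1) (2,1) (1,2) (2,3) (3,4) (1,0) [ray(1,0) blocked at (2,1)]
W attacks (3,1): no

Answer: no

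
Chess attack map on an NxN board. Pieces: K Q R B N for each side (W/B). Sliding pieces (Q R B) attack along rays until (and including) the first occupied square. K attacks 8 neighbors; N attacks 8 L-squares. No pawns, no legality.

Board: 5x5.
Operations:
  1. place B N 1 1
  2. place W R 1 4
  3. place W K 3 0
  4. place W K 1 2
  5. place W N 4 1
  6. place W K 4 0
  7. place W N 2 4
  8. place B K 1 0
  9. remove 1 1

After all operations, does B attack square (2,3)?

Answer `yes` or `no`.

Op 1: place BN@(1,1)
Op 2: place WR@(1,4)
Op 3: place WK@(3,0)
Op 4: place WK@(1,2)
Op 5: place WN@(4,1)
Op 6: place WK@(4,0)
Op 7: place WN@(2,4)
Op 8: place BK@(1,0)
Op 9: remove (1,1)
Per-piece attacks for B:
  BK@(1,0): attacks (1,1) (2,0) (0,0) (2,1) (0,1)
B attacks (2,3): no

Answer: no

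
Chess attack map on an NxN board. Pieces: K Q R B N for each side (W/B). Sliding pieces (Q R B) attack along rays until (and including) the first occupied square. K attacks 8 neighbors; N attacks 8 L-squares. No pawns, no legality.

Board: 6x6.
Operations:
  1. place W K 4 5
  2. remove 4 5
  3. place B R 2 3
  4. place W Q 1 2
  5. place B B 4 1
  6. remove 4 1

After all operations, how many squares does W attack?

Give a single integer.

Op 1: place WK@(4,5)
Op 2: remove (4,5)
Op 3: place BR@(2,3)
Op 4: place WQ@(1,2)
Op 5: place BB@(4,1)
Op 6: remove (4,1)
Per-piece attacks for W:
  WQ@(1,2): attacks (1,3) (1,4) (1,5) (1,1) (1,0) (2,2) (3,2) (4,2) (5,2) (0,2) (2,3) (2,1) (3,0) (0,3) (0,1) [ray(1,1) blocked at (2,3)]
Union (15 distinct): (0,1) (0,2) (0,3) (1,0) (1,1) (1,3) (1,4) (1,5) (2,1) (2,2) (2,3) (3,0) (3,2) (4,2) (5,2)

Answer: 15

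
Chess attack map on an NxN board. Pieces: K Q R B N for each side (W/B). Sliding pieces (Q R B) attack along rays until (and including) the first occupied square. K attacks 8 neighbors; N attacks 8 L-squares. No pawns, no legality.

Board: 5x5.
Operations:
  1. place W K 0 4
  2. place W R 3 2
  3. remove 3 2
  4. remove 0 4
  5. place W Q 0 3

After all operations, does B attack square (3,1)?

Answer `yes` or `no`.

Op 1: place WK@(0,4)
Op 2: place WR@(3,2)
Op 3: remove (3,2)
Op 4: remove (0,4)
Op 5: place WQ@(0,3)
Per-piece attacks for B:
B attacks (3,1): no

Answer: no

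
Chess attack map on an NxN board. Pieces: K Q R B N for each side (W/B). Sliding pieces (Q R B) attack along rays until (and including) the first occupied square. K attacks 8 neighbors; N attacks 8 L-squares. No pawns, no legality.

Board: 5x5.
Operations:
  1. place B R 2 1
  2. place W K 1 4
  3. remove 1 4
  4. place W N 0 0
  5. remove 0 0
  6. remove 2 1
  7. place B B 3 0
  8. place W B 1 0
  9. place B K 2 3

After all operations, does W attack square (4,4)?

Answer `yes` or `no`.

Answer: no

Derivation:
Op 1: place BR@(2,1)
Op 2: place WK@(1,4)
Op 3: remove (1,4)
Op 4: place WN@(0,0)
Op 5: remove (0,0)
Op 6: remove (2,1)
Op 7: place BB@(3,0)
Op 8: place WB@(1,0)
Op 9: place BK@(2,3)
Per-piece attacks for W:
  WB@(1,0): attacks (2,1) (3,2) (4,3) (0,1)
W attacks (4,4): no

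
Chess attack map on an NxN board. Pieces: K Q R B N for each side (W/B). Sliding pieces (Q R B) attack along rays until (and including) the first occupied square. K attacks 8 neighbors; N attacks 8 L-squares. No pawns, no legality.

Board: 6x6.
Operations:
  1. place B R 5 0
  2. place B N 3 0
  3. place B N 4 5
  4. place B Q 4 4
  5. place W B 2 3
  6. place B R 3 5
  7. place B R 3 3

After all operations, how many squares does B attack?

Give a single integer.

Answer: 25

Derivation:
Op 1: place BR@(5,0)
Op 2: place BN@(3,0)
Op 3: place BN@(4,5)
Op 4: place BQ@(4,4)
Op 5: place WB@(2,3)
Op 6: place BR@(3,5)
Op 7: place BR@(3,3)
Per-piece attacks for B:
  BN@(3,0): attacks (4,2) (5,1) (2,2) (1,1)
  BR@(3,3): attacks (3,4) (3,5) (3,2) (3,1) (3,0) (4,3) (5,3) (2,3) [ray(0,1) blocked at (3,5); ray(0,-1) blocked at (3,0); ray(-1,0) blocked at (2,3)]
  BR@(3,5): attacks (3,4) (3,3) (4,5) (2,5) (1,5) (0,5) [ray(0,-1) blocked at (3,3); ray(1,0) blocked at (4,5)]
  BQ@(4,4): attacks (4,5) (4,3) (4,2) (4,1) (4,0) (5,4) (3,4) (2,4) (1,4) (0,4) (5,5) (5,3) (3,5) (3,3) [ray(0,1) blocked at (4,5); ray(-1,1) blocked at (3,5); ray(-1,-1) blocked at (3,3)]
  BN@(4,5): attacks (5,3) (3,3) (2,4)
  BR@(5,0): attacks (5,1) (5,2) (5,3) (5,4) (5,5) (4,0) (3,0) [ray(-1,0) blocked at (3,0)]
Union (25 distinct): (0,4) (0,5) (1,1) (1,4) (1,5) (2,2) (2,3) (2,4) (2,5) (3,0) (3,1) (3,2) (3,3) (3,4) (3,5) (4,0) (4,1) (4,2) (4,3) (4,5) (5,1) (5,2) (5,3) (5,4) (5,5)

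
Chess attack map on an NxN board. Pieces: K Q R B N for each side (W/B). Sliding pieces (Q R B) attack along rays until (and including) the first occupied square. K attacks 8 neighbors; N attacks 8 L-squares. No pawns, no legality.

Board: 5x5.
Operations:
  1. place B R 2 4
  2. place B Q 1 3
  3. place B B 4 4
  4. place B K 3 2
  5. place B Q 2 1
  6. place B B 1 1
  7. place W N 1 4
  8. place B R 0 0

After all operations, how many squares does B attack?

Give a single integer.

Answer: 24

Derivation:
Op 1: place BR@(2,4)
Op 2: place BQ@(1,3)
Op 3: place BB@(4,4)
Op 4: place BK@(3,2)
Op 5: place BQ@(2,1)
Op 6: place BB@(1,1)
Op 7: place WN@(1,4)
Op 8: place BR@(0,0)
Per-piece attacks for B:
  BR@(0,0): attacks (0,1) (0,2) (0,3) (0,4) (1,0) (2,0) (3,0) (4,0)
  BB@(1,1): attacks (2,2) (3,3) (4,4) (2,0) (0,2) (0,0) [ray(1,1) blocked at (4,4); ray(-1,-1) blocked at (0,0)]
  BQ@(1,3): attacks (1,4) (1,2) (1,1) (2,3) (3,3) (4,3) (0,3) (2,4) (2,2) (3,1) (4,0) (0,4) (0,2) [ray(0,1) blocked at (1,4); ray(0,-1) blocked at (1,1); ray(1,1) blocked at (2,4)]
  BQ@(2,1): attacks (2,2) (2,3) (2,4) (2,0) (3,1) (4,1) (1,1) (3,2) (3,0) (1,2) (0,3) (1,0) [ray(0,1) blocked at (2,4); ray(-1,0) blocked at (1,1); ray(1,1) blocked at (3,2)]
  BR@(2,4): attacks (2,3) (2,2) (2,1) (3,4) (4,4) (1,4) [ray(0,-1) blocked at (2,1); ray(1,0) blocked at (4,4); ray(-1,0) blocked at (1,4)]
  BK@(3,2): attacks (3,3) (3,1) (4,2) (2,2) (4,3) (4,1) (2,3) (2,1)
  BB@(4,4): attacks (3,3) (2,2) (1,1) [ray(-1,-1) blocked at (1,1)]
Union (24 distinct): (0,0) (0,1) (0,2) (0,3) (0,4) (1,0) (1,1) (1,2) (1,4) (2,0) (2,1) (2,2) (2,3) (2,4) (3,0) (3,1) (3,2) (3,3) (3,4) (4,0) (4,1) (4,2) (4,3) (4,4)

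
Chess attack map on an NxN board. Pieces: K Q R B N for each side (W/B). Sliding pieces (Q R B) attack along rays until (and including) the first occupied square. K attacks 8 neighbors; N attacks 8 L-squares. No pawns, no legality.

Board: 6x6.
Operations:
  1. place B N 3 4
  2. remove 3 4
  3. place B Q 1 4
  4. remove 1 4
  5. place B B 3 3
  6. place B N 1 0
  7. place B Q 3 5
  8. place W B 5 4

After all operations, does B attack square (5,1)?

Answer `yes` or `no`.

Op 1: place BN@(3,4)
Op 2: remove (3,4)
Op 3: place BQ@(1,4)
Op 4: remove (1,4)
Op 5: place BB@(3,3)
Op 6: place BN@(1,0)
Op 7: place BQ@(3,5)
Op 8: place WB@(5,4)
Per-piece attacks for B:
  BN@(1,0): attacks (2,2) (3,1) (0,2)
  BB@(3,3): attacks (4,4) (5,5) (4,2) (5,1) (2,4) (1,5) (2,2) (1,1) (0,0)
  BQ@(3,5): attacks (3,4) (3,3) (4,5) (5,5) (2,5) (1,5) (0,5) (4,4) (5,3) (2,4) (1,3) (0,2) [ray(0,-1) blocked at (3,3)]
B attacks (5,1): yes

Answer: yes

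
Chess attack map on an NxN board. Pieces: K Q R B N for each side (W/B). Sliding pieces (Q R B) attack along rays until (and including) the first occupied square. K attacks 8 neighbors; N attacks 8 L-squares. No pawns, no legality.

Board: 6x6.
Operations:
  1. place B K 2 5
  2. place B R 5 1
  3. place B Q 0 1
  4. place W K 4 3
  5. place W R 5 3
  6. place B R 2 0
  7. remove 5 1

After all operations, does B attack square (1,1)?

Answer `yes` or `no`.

Answer: yes

Derivation:
Op 1: place BK@(2,5)
Op 2: place BR@(5,1)
Op 3: place BQ@(0,1)
Op 4: place WK@(4,3)
Op 5: place WR@(5,3)
Op 6: place BR@(2,0)
Op 7: remove (5,1)
Per-piece attacks for B:
  BQ@(0,1): attacks (0,2) (0,3) (0,4) (0,5) (0,0) (1,1) (2,1) (3,1) (4,1) (5,1) (1,2) (2,3) (3,4) (4,5) (1,0)
  BR@(2,0): attacks (2,1) (2,2) (2,3) (2,4) (2,5) (3,0) (4,0) (5,0) (1,0) (0,0) [ray(0,1) blocked at (2,5)]
  BK@(2,5): attacks (2,4) (3,5) (1,5) (3,4) (1,4)
B attacks (1,1): yes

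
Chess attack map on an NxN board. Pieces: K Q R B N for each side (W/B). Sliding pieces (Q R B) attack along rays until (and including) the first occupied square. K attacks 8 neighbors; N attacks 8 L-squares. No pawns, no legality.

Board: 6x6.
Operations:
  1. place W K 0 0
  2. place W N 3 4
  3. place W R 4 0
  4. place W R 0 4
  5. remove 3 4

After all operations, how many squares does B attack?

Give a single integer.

Answer: 0

Derivation:
Op 1: place WK@(0,0)
Op 2: place WN@(3,4)
Op 3: place WR@(4,0)
Op 4: place WR@(0,4)
Op 5: remove (3,4)
Per-piece attacks for B:
Union (0 distinct): (none)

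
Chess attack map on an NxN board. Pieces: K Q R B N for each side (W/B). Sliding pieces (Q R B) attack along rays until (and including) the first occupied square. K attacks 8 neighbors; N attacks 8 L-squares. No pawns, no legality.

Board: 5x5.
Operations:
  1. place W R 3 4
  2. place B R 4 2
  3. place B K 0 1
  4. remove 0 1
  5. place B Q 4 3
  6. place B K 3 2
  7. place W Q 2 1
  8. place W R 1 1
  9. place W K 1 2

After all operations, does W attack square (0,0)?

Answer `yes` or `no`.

Op 1: place WR@(3,4)
Op 2: place BR@(4,2)
Op 3: place BK@(0,1)
Op 4: remove (0,1)
Op 5: place BQ@(4,3)
Op 6: place BK@(3,2)
Op 7: place WQ@(2,1)
Op 8: place WR@(1,1)
Op 9: place WK@(1,2)
Per-piece attacks for W:
  WR@(1,1): attacks (1,2) (1,0) (2,1) (0,1) [ray(0,1) blocked at (1,2); ray(1,0) blocked at (2,1)]
  WK@(1,2): attacks (1,3) (1,1) (2,2) (0,2) (2,3) (2,1) (0,3) (0,1)
  WQ@(2,1): attacks (2,2) (2,3) (2,4) (2,0) (3,1) (4,1) (1,1) (3,2) (3,0) (1,2) (1,0) [ray(-1,0) blocked at (1,1); ray(1,1) blocked at (3,2); ray(-1,1) blocked at (1,2)]
  WR@(3,4): attacks (3,3) (3,2) (4,4) (2,4) (1,4) (0,4) [ray(0,-1) blocked at (3,2)]
W attacks (0,0): no

Answer: no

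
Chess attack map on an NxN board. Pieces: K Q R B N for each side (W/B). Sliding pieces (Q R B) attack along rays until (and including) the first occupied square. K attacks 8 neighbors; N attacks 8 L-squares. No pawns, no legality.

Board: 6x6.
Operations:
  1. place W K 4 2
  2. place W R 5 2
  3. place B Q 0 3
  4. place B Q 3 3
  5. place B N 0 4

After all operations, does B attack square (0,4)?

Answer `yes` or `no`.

Answer: yes

Derivation:
Op 1: place WK@(4,2)
Op 2: place WR@(5,2)
Op 3: place BQ@(0,3)
Op 4: place BQ@(3,3)
Op 5: place BN@(0,4)
Per-piece attacks for B:
  BQ@(0,3): attacks (0,4) (0,2) (0,1) (0,0) (1,3) (2,3) (3,3) (1,4) (2,5) (1,2) (2,1) (3,0) [ray(0,1) blocked at (0,4); ray(1,0) blocked at (3,3)]
  BN@(0,4): attacks (2,5) (1,2) (2,3)
  BQ@(3,3): attacks (3,4) (3,5) (3,2) (3,1) (3,0) (4,3) (5,3) (2,3) (1,3) (0,3) (4,4) (5,5) (4,2) (2,4) (1,5) (2,2) (1,1) (0,0) [ray(-1,0) blocked at (0,3); ray(1,-1) blocked at (4,2)]
B attacks (0,4): yes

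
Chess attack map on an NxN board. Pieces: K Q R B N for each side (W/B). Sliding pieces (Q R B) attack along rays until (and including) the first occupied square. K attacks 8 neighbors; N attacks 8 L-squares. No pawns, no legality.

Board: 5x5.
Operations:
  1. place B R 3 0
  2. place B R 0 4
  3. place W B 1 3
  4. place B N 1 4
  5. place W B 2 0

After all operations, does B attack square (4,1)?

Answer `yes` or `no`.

Answer: no

Derivation:
Op 1: place BR@(3,0)
Op 2: place BR@(0,4)
Op 3: place WB@(1,3)
Op 4: place BN@(1,4)
Op 5: place WB@(2,0)
Per-piece attacks for B:
  BR@(0,4): attacks (0,3) (0,2) (0,1) (0,0) (1,4) [ray(1,0) blocked at (1,4)]
  BN@(1,4): attacks (2,2) (3,3) (0,2)
  BR@(3,0): attacks (3,1) (3,2) (3,3) (3,4) (4,0) (2,0) [ray(-1,0) blocked at (2,0)]
B attacks (4,1): no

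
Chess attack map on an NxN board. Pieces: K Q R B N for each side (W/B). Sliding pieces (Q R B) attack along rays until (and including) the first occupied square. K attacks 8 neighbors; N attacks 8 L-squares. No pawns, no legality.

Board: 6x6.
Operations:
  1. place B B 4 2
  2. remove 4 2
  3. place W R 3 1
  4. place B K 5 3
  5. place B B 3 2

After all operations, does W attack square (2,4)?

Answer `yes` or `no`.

Answer: no

Derivation:
Op 1: place BB@(4,2)
Op 2: remove (4,2)
Op 3: place WR@(3,1)
Op 4: place BK@(5,3)
Op 5: place BB@(3,2)
Per-piece attacks for W:
  WR@(3,1): attacks (3,2) (3,0) (4,1) (5,1) (2,1) (1,1) (0,1) [ray(0,1) blocked at (3,2)]
W attacks (2,4): no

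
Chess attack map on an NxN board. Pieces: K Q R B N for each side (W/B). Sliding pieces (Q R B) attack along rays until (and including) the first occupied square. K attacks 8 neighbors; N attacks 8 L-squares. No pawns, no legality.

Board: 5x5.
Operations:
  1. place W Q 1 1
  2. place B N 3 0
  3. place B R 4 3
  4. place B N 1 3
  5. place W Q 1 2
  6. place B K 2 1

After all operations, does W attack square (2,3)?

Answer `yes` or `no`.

Op 1: place WQ@(1,1)
Op 2: place BN@(3,0)
Op 3: place BR@(4,3)
Op 4: place BN@(1,3)
Op 5: place WQ@(1,2)
Op 6: place BK@(2,1)
Per-piece attacks for W:
  WQ@(1,1): attacks (1,2) (1,0) (2,1) (0,1) (2,2) (3,3) (4,4) (2,0) (0,2) (0,0) [ray(0,1) blocked at (1,2); ray(1,0) blocked at (2,1)]
  WQ@(1,2): attacks (1,3) (1,1) (2,2) (3,2) (4,2) (0,2) (2,3) (3,4) (2,1) (0,3) (0,1) [ray(0,1) blocked at (1,3); ray(0,-1) blocked at (1,1); ray(1,-1) blocked at (2,1)]
W attacks (2,3): yes

Answer: yes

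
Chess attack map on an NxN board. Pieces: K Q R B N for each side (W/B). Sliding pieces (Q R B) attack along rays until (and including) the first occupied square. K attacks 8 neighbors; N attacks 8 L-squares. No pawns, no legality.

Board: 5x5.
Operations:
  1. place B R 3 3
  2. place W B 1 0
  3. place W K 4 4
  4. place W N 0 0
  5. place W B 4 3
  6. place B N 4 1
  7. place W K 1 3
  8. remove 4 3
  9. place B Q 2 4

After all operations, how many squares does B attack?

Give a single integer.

Answer: 14

Derivation:
Op 1: place BR@(3,3)
Op 2: place WB@(1,0)
Op 3: place WK@(4,4)
Op 4: place WN@(0,0)
Op 5: place WB@(4,3)
Op 6: place BN@(4,1)
Op 7: place WK@(1,3)
Op 8: remove (4,3)
Op 9: place BQ@(2,4)
Per-piece attacks for B:
  BQ@(2,4): attacks (2,3) (2,2) (2,1) (2,0) (3,4) (4,4) (1,4) (0,4) (3,3) (1,3) [ray(1,0) blocked at (4,4); ray(1,-1) blocked at (3,3); ray(-1,-1) blocked at (1,3)]
  BR@(3,3): attacks (3,4) (3,2) (3,1) (3,0) (4,3) (2,3) (1,3) [ray(-1,0) blocked at (1,3)]
  BN@(4,1): attacks (3,3) (2,2) (2,0)
Union (14 distinct): (0,4) (1,3) (1,4) (2,0) (2,1) (2,2) (2,3) (3,0) (3,1) (3,2) (3,3) (3,4) (4,3) (4,4)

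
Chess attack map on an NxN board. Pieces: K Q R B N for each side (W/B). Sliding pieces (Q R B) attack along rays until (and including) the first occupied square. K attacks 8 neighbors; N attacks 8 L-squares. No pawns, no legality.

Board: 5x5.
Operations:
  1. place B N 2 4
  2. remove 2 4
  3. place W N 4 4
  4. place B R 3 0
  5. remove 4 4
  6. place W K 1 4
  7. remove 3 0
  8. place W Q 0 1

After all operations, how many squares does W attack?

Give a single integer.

Op 1: place BN@(2,4)
Op 2: remove (2,4)
Op 3: place WN@(4,4)
Op 4: place BR@(3,0)
Op 5: remove (4,4)
Op 6: place WK@(1,4)
Op 7: remove (3,0)
Op 8: place WQ@(0,1)
Per-piece attacks for W:
  WQ@(0,1): attacks (0,2) (0,3) (0,4) (0,0) (1,1) (2,1) (3,1) (4,1) (1,2) (2,3) (3,4) (1,0)
  WK@(1,4): attacks (1,3) (2,4) (0,4) (2,3) (0,3)
Union (14 distinct): (0,0) (0,2) (0,3) (0,4) (1,0) (1,1) (1,2) (1,3) (2,1) (2,3) (2,4) (3,1) (3,4) (4,1)

Answer: 14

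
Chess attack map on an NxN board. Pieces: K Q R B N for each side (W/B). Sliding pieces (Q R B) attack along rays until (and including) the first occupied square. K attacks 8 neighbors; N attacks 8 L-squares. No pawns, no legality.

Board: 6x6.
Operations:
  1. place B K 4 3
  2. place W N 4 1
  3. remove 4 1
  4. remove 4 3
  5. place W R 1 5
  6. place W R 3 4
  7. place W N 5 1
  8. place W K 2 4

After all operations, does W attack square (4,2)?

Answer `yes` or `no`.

Answer: no

Derivation:
Op 1: place BK@(4,3)
Op 2: place WN@(4,1)
Op 3: remove (4,1)
Op 4: remove (4,3)
Op 5: place WR@(1,5)
Op 6: place WR@(3,4)
Op 7: place WN@(5,1)
Op 8: place WK@(2,4)
Per-piece attacks for W:
  WR@(1,5): attacks (1,4) (1,3) (1,2) (1,1) (1,0) (2,5) (3,5) (4,5) (5,5) (0,5)
  WK@(2,4): attacks (2,5) (2,3) (3,4) (1,4) (3,5) (3,3) (1,5) (1,3)
  WR@(3,4): attacks (3,5) (3,3) (3,2) (3,1) (3,0) (4,4) (5,4) (2,4) [ray(-1,0) blocked at (2,4)]
  WN@(5,1): attacks (4,3) (3,2) (3,0)
W attacks (4,2): no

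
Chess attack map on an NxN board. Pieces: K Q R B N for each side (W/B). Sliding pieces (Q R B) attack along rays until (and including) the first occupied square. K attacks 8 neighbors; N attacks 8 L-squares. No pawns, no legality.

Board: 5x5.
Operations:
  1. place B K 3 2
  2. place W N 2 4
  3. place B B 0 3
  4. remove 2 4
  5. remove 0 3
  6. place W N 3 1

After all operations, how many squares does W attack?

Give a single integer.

Op 1: place BK@(3,2)
Op 2: place WN@(2,4)
Op 3: place BB@(0,3)
Op 4: remove (2,4)
Op 5: remove (0,3)
Op 6: place WN@(3,1)
Per-piece attacks for W:
  WN@(3,1): attacks (4,3) (2,3) (1,2) (1,0)
Union (4 distinct): (1,0) (1,2) (2,3) (4,3)

Answer: 4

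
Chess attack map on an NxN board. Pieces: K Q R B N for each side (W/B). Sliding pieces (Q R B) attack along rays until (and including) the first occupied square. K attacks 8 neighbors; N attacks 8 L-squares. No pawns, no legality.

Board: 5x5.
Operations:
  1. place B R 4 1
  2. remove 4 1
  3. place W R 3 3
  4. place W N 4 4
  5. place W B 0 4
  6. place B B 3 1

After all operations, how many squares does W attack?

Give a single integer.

Answer: 8

Derivation:
Op 1: place BR@(4,1)
Op 2: remove (4,1)
Op 3: place WR@(3,3)
Op 4: place WN@(4,4)
Op 5: place WB@(0,4)
Op 6: place BB@(3,1)
Per-piece attacks for W:
  WB@(0,4): attacks (1,3) (2,2) (3,1) [ray(1,-1) blocked at (3,1)]
  WR@(3,3): attacks (3,4) (3,2) (3,1) (4,3) (2,3) (1,3) (0,3) [ray(0,-1) blocked at (3,1)]
  WN@(4,4): attacks (3,2) (2,3)
Union (8 distinct): (0,3) (1,3) (2,2) (2,3) (3,1) (3,2) (3,4) (4,3)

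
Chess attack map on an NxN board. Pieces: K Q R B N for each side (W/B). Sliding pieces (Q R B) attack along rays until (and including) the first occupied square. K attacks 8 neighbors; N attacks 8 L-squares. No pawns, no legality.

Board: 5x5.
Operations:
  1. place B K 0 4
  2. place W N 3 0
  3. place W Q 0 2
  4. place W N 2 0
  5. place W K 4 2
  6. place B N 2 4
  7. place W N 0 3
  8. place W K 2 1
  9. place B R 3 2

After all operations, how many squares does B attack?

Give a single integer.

Answer: 13

Derivation:
Op 1: place BK@(0,4)
Op 2: place WN@(3,0)
Op 3: place WQ@(0,2)
Op 4: place WN@(2,0)
Op 5: place WK@(4,2)
Op 6: place BN@(2,4)
Op 7: place WN@(0,3)
Op 8: place WK@(2,1)
Op 9: place BR@(3,2)
Per-piece attacks for B:
  BK@(0,4): attacks (0,3) (1,4) (1,3)
  BN@(2,4): attacks (3,2) (4,3) (1,2) (0,3)
  BR@(3,2): attacks (3,3) (3,4) (3,1) (3,0) (4,2) (2,2) (1,2) (0,2) [ray(0,-1) blocked at (3,0); ray(1,0) blocked at (4,2); ray(-1,0) blocked at (0,2)]
Union (13 distinct): (0,2) (0,3) (1,2) (1,3) (1,4) (2,2) (3,0) (3,1) (3,2) (3,3) (3,4) (4,2) (4,3)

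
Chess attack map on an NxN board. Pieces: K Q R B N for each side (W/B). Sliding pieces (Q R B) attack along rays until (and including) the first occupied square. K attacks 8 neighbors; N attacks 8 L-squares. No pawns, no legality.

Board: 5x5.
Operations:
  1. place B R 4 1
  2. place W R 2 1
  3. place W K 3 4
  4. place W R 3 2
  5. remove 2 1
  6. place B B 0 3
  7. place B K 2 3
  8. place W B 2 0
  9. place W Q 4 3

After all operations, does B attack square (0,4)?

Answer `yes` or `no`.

Answer: no

Derivation:
Op 1: place BR@(4,1)
Op 2: place WR@(2,1)
Op 3: place WK@(3,4)
Op 4: place WR@(3,2)
Op 5: remove (2,1)
Op 6: place BB@(0,3)
Op 7: place BK@(2,3)
Op 8: place WB@(2,0)
Op 9: place WQ@(4,3)
Per-piece attacks for B:
  BB@(0,3): attacks (1,4) (1,2) (2,1) (3,0)
  BK@(2,3): attacks (2,4) (2,2) (3,3) (1,3) (3,4) (3,2) (1,4) (1,2)
  BR@(4,1): attacks (4,2) (4,3) (4,0) (3,1) (2,1) (1,1) (0,1) [ray(0,1) blocked at (4,3)]
B attacks (0,4): no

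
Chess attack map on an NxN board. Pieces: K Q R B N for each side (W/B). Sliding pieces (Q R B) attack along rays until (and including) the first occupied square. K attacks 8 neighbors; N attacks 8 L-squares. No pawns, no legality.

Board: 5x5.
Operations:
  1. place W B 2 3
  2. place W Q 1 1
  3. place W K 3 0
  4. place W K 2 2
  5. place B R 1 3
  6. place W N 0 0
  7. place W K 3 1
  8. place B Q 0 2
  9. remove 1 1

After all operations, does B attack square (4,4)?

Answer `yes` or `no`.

Answer: no

Derivation:
Op 1: place WB@(2,3)
Op 2: place WQ@(1,1)
Op 3: place WK@(3,0)
Op 4: place WK@(2,2)
Op 5: place BR@(1,3)
Op 6: place WN@(0,0)
Op 7: place WK@(3,1)
Op 8: place BQ@(0,2)
Op 9: remove (1,1)
Per-piece attacks for B:
  BQ@(0,2): attacks (0,3) (0,4) (0,1) (0,0) (1,2) (2,2) (1,3) (1,1) (2,0) [ray(0,-1) blocked at (0,0); ray(1,0) blocked at (2,2); ray(1,1) blocked at (1,3)]
  BR@(1,3): attacks (1,4) (1,2) (1,1) (1,0) (2,3) (0,3) [ray(1,0) blocked at (2,3)]
B attacks (4,4): no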